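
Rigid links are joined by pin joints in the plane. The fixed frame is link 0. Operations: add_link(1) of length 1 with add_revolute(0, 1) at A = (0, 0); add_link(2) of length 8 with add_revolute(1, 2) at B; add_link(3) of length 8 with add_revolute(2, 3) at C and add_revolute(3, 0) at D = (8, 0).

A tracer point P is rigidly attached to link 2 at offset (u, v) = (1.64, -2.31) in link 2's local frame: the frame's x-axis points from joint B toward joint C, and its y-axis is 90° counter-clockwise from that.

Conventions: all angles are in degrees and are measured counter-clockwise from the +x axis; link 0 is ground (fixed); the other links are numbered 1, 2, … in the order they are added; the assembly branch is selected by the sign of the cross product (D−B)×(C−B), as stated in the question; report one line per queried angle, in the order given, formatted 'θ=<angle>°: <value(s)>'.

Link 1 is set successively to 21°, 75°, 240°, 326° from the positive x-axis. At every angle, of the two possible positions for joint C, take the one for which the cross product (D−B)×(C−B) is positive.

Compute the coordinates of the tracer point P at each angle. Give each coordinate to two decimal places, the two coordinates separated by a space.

A=(0,0), D=(8.00,0)
θ=21°: B = A + 1.00·(cos21°, sin21°) = (0.9336, 0.3584)
θ=21°: |BD| = 7.0755
θ=21°: circle(B,8.00) ∩ circle(D,8.00): a=3.5378, h=7.1753
θ=21°:   candidates: C₊=(4.8302,7.3452) cross=50.769; C₋=(4.1034,-6.9869) cross=-50.769
θ=21°:   branch + wants cross > 0 → take C=(4.8302,7.3452) (cross=50.769)
θ=21°: ex = (C−B)/|BC| = (0.4871,0.8734); ey = (-0.8734,0.4871)
θ=21°: P = B + 1.64·ex + -2.31·ey = (3.7498,0.6655)
θ=75°: B = A + 1.00·(cos75°, sin75°) = (0.2588, 0.9659)
θ=75°: |BD| = 7.8012
θ=75°: circle(B,8.00) ∩ circle(D,8.00): a=3.9006, h=6.9846
θ=75°:   candidates: C₊=(4.9942,7.4139) cross=54.489; C₋=(3.2646,-6.4479) cross=-54.489
θ=75°:   branch + wants cross > 0 → take C=(4.9942,7.4139) (cross=54.489)
θ=75°: ex = (C−B)/|BC| = (0.5919,0.8060); ey = (-0.8060,0.5919)
θ=75°: P = B + 1.64·ex + -2.31·ey = (3.0914,0.9204)
θ=240°: B = A + 1.00·(cos240°, sin240°) = (-0.5000, -0.8660)
θ=240°: |BD| = 8.5440
θ=240°: circle(B,8.00) ∩ circle(D,8.00): a=4.2720, h=6.7639
θ=240°:   candidates: C₊=(3.0644,6.2960) cross=57.791; C₋=(4.4356,-7.1621) cross=-57.791
θ=240°:   branch + wants cross > 0 → take C=(3.0644,6.2960) (cross=57.791)
θ=240°: ex = (C−B)/|BC| = (0.4456,0.8953); ey = (-0.8953,0.4456)
θ=240°: P = B + 1.64·ex + -2.31·ey = (2.2987,-0.4270)
θ=326°: B = A + 1.00·(cos326°, sin326°) = (0.8290, -0.5592)
θ=326°: |BD| = 7.1927
θ=326°: circle(B,8.00) ∩ circle(D,8.00): a=3.5964, h=7.1461
θ=326°:   candidates: C₊=(3.8590,6.8448) cross=51.400; C₋=(4.9701,-7.4040) cross=-51.400
θ=326°:   branch + wants cross > 0 → take C=(3.8590,6.8448) (cross=51.400)
θ=326°: ex = (C−B)/|BC| = (0.3787,0.9255); ey = (-0.9255,0.3787)
θ=326°: P = B + 1.64·ex + -2.31·ey = (3.5881,0.0837)

θ=21°: 3.75 0.67
θ=75°: 3.09 0.92
θ=240°: 2.30 -0.43
θ=326°: 3.59 0.08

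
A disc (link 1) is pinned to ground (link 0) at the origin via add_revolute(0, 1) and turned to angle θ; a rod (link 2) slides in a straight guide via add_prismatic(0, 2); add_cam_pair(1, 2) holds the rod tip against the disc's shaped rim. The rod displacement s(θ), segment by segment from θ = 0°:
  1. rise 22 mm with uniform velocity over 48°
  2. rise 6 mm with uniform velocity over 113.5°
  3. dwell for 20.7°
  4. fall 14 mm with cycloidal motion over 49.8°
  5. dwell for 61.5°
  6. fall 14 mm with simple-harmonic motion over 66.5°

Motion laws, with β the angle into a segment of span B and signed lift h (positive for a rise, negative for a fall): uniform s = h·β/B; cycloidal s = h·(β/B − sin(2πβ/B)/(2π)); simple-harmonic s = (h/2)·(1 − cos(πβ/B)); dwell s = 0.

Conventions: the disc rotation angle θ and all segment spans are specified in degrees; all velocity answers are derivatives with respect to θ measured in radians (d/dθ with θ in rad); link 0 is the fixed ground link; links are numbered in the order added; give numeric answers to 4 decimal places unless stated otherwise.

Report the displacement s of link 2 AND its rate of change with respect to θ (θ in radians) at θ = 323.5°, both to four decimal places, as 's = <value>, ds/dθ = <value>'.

segment 1 (0° to 48°, uniform, h = 22) is passed completely: s = 0.0000 + (22) = 22.0000
segment 2 (48° to 161.5°, uniform, h = 6) is passed completely: s = 22.0000 + (6) = 28.0000
segment 3 (161.5° to 182.2°, dwell): s unchanged at 28.0000
segment 4 (182.2° to 232°, cycloidal, h = -14) is passed completely: s = 28.0000 + (-14) = 14.0000
segment 5 (232° to 293.5°, dwell): s unchanged at 14.0000
θ = 323.5° falls in segment 6 (293.5° to 360°, simple-harmonic, h = -14): β = 323.5 − 293.5 = 30°, B = 66.5°; Δs = -14/2·(1 − cos(π·0.4511)) = -5.9295; s = 14.0000 − 5.9295 = 8.0705
velocity in seg [293.5°–360°] (simple-harmonic), θ in radians: β = 30° = 0.5236 rad, B = 66.5° = 1.1606 rad; ds/dθ = (πh/(2B)) sin(πβ/B) = (π·(-14)/(2·1.1606)) sin(π·0.4511) = -18.724479 mm/rad

s = 8.0705, ds/dθ = -18.7245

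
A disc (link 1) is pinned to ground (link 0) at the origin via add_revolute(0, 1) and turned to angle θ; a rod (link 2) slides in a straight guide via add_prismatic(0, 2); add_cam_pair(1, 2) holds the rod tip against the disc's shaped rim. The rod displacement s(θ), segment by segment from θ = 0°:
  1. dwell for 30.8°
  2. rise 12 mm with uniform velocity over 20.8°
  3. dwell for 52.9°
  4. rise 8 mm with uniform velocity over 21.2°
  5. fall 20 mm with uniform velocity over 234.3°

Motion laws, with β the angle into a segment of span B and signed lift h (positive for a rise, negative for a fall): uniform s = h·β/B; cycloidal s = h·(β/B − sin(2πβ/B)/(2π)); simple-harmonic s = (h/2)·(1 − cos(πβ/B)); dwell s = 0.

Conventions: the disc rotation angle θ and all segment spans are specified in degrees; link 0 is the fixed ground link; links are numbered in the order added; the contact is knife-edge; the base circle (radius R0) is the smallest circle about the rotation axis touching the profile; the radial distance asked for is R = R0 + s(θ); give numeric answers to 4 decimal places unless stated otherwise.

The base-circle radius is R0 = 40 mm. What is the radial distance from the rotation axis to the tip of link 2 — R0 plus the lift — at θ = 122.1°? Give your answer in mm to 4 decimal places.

segment 1 (0° to 30.8°, dwell): s unchanged at 0.0000
segment 2 (30.8° to 51.6°, uniform, h = 12) is passed completely: s = 0.0000 + (12) = 12.0000
segment 3 (51.6° to 104.5°, dwell): s unchanged at 12.0000
θ = 122.1° falls in segment 4 (104.5° to 125.7°, uniform, h = 8): β = 122.1 − 104.5 = 17.6°, B = 21.2°; Δs = 8·17.6/21.2 = 6.6415; s = 12.0000 + 6.6415 = 18.6415
R = R0 + s = 40 + 18.6415 = 58.6415

58.6415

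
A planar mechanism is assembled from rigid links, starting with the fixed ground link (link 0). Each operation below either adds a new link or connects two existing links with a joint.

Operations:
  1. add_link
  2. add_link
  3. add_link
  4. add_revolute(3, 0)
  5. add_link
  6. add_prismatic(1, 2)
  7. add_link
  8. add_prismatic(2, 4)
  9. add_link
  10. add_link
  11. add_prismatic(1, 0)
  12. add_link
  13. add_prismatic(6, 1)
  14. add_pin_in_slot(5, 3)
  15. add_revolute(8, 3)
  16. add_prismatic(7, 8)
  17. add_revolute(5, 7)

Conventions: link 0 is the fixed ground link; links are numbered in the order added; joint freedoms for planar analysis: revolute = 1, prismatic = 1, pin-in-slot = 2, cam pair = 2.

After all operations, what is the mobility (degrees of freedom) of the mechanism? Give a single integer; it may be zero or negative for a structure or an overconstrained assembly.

L=1 J1=0 J2=0
add link → L=2 J1=0 J2=0
add link → L=3 J1=0 J2=0
add link → L=4 J1=0 J2=0
R@3,0 dof=1 J1 → L=4 J1=1 J2=0
add link → L=5 J1=1 J2=0
P@1,2 dof=1 J1 → L=5 J1=2 J2=0
add link → L=6 J1=2 J2=0
P@2,4 dof=1 J1 → L=6 J1=3 J2=0
add link → L=7 J1=3 J2=0
add link → L=8 J1=3 J2=0
P@1,0 dof=1 J1 → L=8 J1=4 J2=0
add link → L=9 J1=4 J2=0
P@6,1 dof=1 J1 → L=9 J1=5 J2=0
PS@5,3 dof=2 J2 → L=9 J1=5 J2=1
R@8,3 dof=1 J1 → L=9 J1=6 J2=1
P@7,8 dof=1 J1 → L=9 J1=7 J2=1
R@5,7 dof=1 J1 → L=9 J1=8 J2=1
M=3(L−1)−2J1−J2=3·8−2·8−1=7

M = 7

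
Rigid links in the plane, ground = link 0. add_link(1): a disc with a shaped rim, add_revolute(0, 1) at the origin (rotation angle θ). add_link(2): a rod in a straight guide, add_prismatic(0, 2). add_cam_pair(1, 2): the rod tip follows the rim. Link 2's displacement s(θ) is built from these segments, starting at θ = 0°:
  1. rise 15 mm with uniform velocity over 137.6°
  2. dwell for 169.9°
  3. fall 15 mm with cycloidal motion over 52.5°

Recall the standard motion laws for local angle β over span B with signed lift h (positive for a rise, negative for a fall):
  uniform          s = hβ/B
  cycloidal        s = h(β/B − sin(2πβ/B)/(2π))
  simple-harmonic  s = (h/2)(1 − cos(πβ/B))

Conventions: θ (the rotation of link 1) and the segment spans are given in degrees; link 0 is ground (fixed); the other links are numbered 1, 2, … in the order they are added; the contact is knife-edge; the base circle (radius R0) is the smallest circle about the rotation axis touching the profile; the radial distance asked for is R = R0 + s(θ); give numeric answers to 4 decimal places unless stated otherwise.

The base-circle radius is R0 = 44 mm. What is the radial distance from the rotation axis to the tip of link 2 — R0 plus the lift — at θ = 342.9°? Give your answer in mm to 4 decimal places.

segment 1 (0° to 137.6°, uniform, h = 15) is passed completely: s = 0.0000 + (15) = 15.0000
segment 2 (137.6° to 307.5°, dwell): s unchanged at 15.0000
θ = 342.9° falls in segment 3 (307.5° to 360°, cycloidal, h = -15): β = 342.9 − 307.5 = 35.4°, B = 52.5°; Δs = -15·(0.6743 − sin(2π·0.6743)/(2π)) = -12.2365; s = 15.0000 − 12.2365 = 2.7635
R = R0 + s = 44 + 2.7635 = 46.7635

46.7635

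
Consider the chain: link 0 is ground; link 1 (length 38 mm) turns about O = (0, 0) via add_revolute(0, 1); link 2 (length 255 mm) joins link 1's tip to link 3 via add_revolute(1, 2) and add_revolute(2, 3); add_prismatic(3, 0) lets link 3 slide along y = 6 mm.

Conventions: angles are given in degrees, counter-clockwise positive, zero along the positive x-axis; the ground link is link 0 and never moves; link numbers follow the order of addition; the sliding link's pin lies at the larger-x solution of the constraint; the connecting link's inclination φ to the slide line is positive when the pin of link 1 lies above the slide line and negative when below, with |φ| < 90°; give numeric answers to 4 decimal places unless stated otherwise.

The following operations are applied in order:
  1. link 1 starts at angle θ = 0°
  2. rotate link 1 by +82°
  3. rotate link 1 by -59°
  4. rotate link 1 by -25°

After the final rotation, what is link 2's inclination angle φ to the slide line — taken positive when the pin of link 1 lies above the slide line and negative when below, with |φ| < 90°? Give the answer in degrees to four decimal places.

geometry: r = 38 mm, L = 255 mm, e = 6 mm; θ starts at 0°
rotate link 1 by +82°: θ ← 0° +82° = 82°
rotate link 1 by -59°: θ ← 82° -59° = 23°
rotate link 1 by -25°: θ ← 23° -25° = -2°
h = r sin θ − e = -1.326181 − 6 = -7.326181
sin φ = h / L = -7.326181 / 255 = -0.02873012
φ = arcsin(-0.02873012) = -1.646341°

-1.6463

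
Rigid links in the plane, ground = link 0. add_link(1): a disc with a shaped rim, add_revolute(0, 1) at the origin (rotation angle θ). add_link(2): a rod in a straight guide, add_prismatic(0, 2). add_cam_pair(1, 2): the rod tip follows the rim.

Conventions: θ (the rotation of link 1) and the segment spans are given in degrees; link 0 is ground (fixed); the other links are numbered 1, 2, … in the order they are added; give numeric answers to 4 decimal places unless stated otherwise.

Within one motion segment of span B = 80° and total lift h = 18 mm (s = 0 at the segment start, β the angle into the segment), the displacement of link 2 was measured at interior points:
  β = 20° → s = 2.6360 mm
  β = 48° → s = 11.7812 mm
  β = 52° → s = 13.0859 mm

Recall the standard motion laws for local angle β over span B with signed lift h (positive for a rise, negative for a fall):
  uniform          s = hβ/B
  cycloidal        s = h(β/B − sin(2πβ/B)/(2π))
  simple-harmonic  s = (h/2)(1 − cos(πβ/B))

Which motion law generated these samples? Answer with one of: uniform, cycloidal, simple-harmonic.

candidates at β/B = r: uniform s = h·r (linear in β); cycloidal s = h·(r − sin(2πr)/(2π)); simple-harmonic s = (h/2)(1 − cos(πr))
β=20°: printed 2.6360 | uniform 4.5000, cycloidal 1.6352, simple-harmonic 2.6360
β=48°: printed 11.7812 | uniform 10.8000, cycloidal 12.4839, simple-harmonic 11.7812
β=52°: printed 13.0859 | uniform 11.7000, cycloidal 14.0177, simple-harmonic 13.0859
only one law matches every sample → simple-harmonic

simple-harmonic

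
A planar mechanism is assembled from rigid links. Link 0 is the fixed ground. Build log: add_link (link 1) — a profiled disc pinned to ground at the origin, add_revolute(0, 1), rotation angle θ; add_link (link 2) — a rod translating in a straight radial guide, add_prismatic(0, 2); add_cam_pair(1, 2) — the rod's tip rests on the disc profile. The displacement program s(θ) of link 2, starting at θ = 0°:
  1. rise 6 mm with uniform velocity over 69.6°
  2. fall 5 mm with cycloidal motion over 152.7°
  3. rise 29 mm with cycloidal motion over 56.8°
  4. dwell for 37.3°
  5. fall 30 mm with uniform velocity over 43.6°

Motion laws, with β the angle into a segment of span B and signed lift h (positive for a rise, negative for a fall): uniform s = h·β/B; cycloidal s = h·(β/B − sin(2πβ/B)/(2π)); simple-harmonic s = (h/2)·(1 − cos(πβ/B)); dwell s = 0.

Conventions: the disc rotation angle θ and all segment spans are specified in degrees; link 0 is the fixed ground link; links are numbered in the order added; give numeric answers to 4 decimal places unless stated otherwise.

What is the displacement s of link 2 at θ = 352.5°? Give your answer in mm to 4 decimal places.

seg 1 [0°–69.6°] uniform, h=6: full span → s += 6 → s = 6.0000
seg 2 [69.6°–222.3°] cycloidal, h=-5: full span → s += -5 → s = 1.0000
seg 3 [222.3°–279.1°] cycloidal, h=29: full span → s += 29 → s = 30.0000
seg 4 [279.1°–316.4°] dwell: s stays 30.0000
seg 5 [316.4°–360°] uniform, h=-30: θ=352.5° here. β=36.1, B=43.6. -30·36.1/43.6 = -24.8394 → s = 5.1606

5.1606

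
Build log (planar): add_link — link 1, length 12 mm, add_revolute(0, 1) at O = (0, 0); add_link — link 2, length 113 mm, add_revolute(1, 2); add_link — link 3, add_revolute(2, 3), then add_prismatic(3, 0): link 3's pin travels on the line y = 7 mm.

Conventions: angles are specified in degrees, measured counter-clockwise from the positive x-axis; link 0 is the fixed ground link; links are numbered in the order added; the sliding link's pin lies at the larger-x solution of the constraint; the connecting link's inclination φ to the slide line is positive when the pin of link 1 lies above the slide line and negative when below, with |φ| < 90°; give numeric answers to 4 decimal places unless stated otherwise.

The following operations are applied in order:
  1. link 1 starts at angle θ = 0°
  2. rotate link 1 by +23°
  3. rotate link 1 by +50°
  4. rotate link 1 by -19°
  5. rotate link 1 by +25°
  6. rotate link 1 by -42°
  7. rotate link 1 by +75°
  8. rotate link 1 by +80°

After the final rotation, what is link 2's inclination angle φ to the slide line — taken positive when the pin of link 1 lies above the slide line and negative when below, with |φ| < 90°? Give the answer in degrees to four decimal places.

geometry: r = 12 mm, L = 113 mm, e = 7 mm; θ starts at 0°
rotate link 1 by +23°: θ ← 0° +23° = 23°
rotate link 1 by +50°: θ ← 23° +50° = 73°
rotate link 1 by -19°: θ ← 73° -19° = 54°
rotate link 1 by +25°: θ ← 54° +25° = 79°
rotate link 1 by -42°: θ ← 79° -42° = 37°
rotate link 1 by +75°: θ ← 37° +75° = 112°
rotate link 1 by +80°: θ ← 112° +80° = 192°
h = r sin θ − e = -2.494940 − 7 = -9.494940
sin φ = h / L = -9.494940 / 113 = -0.08402602
φ = arcsin(-0.08402602) = -4.820020°

-4.8200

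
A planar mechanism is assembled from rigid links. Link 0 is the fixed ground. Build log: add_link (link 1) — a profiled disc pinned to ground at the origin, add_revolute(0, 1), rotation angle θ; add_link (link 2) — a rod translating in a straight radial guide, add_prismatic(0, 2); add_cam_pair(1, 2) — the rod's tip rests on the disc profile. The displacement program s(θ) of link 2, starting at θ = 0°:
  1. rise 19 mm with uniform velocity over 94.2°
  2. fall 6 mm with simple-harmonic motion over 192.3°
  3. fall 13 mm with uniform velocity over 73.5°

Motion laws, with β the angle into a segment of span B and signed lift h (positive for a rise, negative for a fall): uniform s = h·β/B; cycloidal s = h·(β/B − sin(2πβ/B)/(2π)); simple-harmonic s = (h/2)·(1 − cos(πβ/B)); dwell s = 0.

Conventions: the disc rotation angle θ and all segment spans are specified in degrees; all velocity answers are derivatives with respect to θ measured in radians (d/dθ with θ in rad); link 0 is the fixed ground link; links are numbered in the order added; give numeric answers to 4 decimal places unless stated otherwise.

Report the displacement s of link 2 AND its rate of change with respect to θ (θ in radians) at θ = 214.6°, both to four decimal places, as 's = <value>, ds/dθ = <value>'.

seg 1 [0°–94.2°] uniform, h=19: full span → s += 19 → s = 19.0000
seg 2 [94.2°–286.5°] simple-harmonic, h=-6: θ=214.6° here. β=120.4, B=192.3. -6/2·(1 − cos(π·0.6261)) = -4.1577 → s = 14.8423
velocity in seg [94.2°–286.5°] (simple-harmonic), θ in radians: β = 120.4° = 2.1014 rad, B = 192.3° = 3.3563 rad; ds/dθ = (πh/(2B)) sin(πβ/B) = (π·(-6)/(2·3.3563)) sin(π·0.6261) = -2.590611 mm/rad

s = 14.8423, ds/dθ = -2.5906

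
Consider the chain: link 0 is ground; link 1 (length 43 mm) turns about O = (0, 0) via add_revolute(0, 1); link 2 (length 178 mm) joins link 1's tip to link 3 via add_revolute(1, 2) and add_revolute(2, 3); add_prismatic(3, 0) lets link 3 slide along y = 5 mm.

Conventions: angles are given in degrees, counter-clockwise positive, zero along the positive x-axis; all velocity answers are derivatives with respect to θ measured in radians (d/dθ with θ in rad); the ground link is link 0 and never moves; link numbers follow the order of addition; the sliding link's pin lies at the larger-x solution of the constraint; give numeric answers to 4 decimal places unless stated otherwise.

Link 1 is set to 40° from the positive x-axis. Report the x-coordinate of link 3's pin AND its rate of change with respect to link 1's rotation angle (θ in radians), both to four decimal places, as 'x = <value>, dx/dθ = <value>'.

geometry: r = 43 mm, L = 178 mm, e = 5 mm
crank pin P = (r cos θ, r sin θ) = (32.939911, 27.639867)
h = r sin θ − e = 27.639867 − 5 = 22.639867
x = r cos θ + √(L² − h²) = 32.939911 + 176.554344 = 209.494255
dx/dθ = −r sin θ − h·r cos θ/√(L² − h²) (θ in radians; h = 22.639867) = -31.863809

x = 209.4943, dx/dθ = -31.8638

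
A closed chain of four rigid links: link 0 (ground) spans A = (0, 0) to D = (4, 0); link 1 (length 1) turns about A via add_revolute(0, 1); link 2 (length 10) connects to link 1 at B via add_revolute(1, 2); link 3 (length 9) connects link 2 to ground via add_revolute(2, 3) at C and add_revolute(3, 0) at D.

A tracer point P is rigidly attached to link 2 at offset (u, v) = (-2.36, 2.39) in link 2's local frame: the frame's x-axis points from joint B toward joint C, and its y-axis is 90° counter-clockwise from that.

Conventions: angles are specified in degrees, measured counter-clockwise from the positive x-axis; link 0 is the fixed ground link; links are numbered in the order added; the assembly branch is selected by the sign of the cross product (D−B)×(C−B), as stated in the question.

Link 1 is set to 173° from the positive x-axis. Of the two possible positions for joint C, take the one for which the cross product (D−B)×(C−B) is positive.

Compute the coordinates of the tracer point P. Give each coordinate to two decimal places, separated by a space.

A=(0,0), D=(4.00,0)
B = A + 1.00·(cos173°, sin173°) = (-0.9925, 0.1219)
|BD| = 4.9940
circle(B,10.00) ∩ circle(D,9.00): a=4.3993, h=8.9803
  candidates: C₊=(3.6246,8.9922) cross=44.848; C₋=(3.1863,-8.9631) cross=-44.848
  branch + wants cross > 0 → take C=(3.6246,8.9922) (cross=44.848)
ex = (C−B)/|BC| = (0.4617,0.8870); ey = (-0.8870,0.4617)
P = B + -2.36·ex + 2.39·ey = (-4.2022,-0.8680)

-4.20 -0.87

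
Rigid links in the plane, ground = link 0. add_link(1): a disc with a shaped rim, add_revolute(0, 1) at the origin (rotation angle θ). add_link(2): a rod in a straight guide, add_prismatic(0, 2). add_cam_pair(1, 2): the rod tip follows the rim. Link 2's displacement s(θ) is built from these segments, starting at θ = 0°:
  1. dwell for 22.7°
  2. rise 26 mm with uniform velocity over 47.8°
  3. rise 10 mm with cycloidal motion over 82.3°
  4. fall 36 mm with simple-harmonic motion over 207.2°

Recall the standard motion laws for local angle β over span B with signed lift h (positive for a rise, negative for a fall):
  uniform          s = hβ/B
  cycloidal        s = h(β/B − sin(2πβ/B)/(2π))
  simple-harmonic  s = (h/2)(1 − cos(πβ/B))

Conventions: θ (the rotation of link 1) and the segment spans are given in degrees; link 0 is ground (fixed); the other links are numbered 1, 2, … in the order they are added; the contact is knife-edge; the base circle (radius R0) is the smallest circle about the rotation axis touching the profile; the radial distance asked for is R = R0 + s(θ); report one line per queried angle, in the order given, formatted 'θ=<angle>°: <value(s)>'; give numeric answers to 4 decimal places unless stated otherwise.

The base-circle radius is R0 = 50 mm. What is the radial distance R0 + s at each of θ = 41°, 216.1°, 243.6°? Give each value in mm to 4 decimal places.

segment 1 (0° to 22.7°, dwell): s unchanged at 0.0000
θ = 41° falls in segment 2 (22.7° to 70.5°, uniform, h = 26): β = 41 − 22.7 = 18.3°, B = 47.8°; Δs = 26·18.3/47.8 = 9.9540; s = 0.0000 + 9.9540 = 9.9540
segment 2 (22.7° to 70.5°, uniform, h = 26) is passed completely: s = 0.0000 + (26) = 26.0000
segment 3 (70.5° to 152.8°, cycloidal, h = 10) is passed completely: s = 26.0000 + (10) = 36.0000
θ = 216.1° falls in segment 4 (152.8° to 360°, simple-harmonic, h = -36): β = 216.1 − 152.8 = 63.3°, B = 207.2°; Δs = -36/2·(1 − cos(π·0.3055)) = -7.6731; s = 36.0000 − 7.6731 = 28.3269
θ = 243.6° falls in segment 4 (152.8° to 360°, simple-harmonic, h = -36): β = 243.6 − 152.8 = 90.8°, B = 207.2°; Δs = -36/2·(1 − cos(π·0.4382)) = -14.5285; s = 36.0000 − 14.5285 = 21.4715
θ=41°: R = R0 + s = 50 + 9.9540 = 59.9540
θ=216.1°: R = R0 + s = 50 + 28.3269 = 78.3269
θ=243.6°: R = R0 + s = 50 + 21.4715 = 71.4715

θ=41°: 59.9540
θ=216.1°: 78.3269
θ=243.6°: 71.4715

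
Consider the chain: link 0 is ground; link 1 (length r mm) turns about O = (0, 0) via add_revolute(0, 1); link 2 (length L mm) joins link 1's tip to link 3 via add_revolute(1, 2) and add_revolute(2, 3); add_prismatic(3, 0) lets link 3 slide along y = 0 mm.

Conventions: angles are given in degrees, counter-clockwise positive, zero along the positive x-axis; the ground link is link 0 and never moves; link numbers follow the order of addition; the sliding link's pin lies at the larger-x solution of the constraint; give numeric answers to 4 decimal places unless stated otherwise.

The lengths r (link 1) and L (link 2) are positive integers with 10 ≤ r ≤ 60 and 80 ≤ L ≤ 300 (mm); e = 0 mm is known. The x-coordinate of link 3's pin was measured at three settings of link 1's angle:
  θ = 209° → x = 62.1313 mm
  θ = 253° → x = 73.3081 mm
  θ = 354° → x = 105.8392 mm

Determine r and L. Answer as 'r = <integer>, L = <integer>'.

constraint per measurement: (x − r cos θ)² + (r sin θ − e)² = L²
subtracting the θ₁ and θ₂ equations cancels the r² and L² terms:
r = (x₁² − x₂²) / (2[(x₁cos θ₁ + e sin θ₁) − (x₂cos θ₂ + e sin θ₂)]) = 23.0001 → r = 23
L² = (x₁ − r cos θ₁)² + (r sin θ₁ − e)² = 6888.9964 → L = 83.0000 → L = 83
check at θ₃=354°: x = 105.8392 (printed 105.8392) ✓

r = 23, L = 83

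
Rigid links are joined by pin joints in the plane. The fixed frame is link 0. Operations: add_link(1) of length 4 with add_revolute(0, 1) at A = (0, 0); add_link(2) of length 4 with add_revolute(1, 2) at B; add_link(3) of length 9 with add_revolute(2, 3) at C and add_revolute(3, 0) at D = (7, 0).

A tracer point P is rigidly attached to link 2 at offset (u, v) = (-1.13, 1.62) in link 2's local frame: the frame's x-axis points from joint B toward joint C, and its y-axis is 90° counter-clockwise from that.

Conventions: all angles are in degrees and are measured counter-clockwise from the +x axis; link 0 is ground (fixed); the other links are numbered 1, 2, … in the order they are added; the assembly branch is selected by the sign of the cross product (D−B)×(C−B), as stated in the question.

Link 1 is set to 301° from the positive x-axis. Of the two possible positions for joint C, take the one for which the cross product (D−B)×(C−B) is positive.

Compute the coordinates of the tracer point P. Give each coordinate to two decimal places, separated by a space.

A=(0,0), D=(7.00,0)
B = A + 4.00·(cos301°, sin301°) = (2.0602, -3.4287)
|BD| = 6.0131
circle(B,4.00) ∩ circle(D,9.00): a=-2.3983, h=3.2013
  candidates: C₊=(-1.7354,-2.1662) cross=19.250; C₋=(1.9153,-7.4260) cross=-19.250
  branch + wants cross > 0 → take C=(-1.7354,-2.1662) (cross=19.250)
ex = (C−B)/|BC| = (-0.9489,0.3156); ey = (-0.3156,-0.9489)
P = B + -1.13·ex + 1.62·ey = (2.6211,-5.3225)

2.62 -5.32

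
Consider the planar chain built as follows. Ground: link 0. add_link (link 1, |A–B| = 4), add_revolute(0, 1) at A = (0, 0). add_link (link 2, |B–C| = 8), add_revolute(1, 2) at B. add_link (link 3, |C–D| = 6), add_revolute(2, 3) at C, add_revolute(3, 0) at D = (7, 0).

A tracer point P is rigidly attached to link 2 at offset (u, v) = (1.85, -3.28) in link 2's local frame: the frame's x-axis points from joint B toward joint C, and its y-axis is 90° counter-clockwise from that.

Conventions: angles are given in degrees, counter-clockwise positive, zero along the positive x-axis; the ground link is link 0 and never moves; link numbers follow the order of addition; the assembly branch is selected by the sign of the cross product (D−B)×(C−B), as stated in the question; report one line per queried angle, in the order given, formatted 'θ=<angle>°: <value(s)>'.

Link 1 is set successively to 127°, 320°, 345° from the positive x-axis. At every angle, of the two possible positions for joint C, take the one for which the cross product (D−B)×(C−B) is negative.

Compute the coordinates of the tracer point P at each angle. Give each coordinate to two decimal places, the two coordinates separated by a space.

A=(0,0), D=(7.00,0)
θ=127°: B = A + 4.00·(cos127°, sin127°) = (-2.4073, 3.1945)
θ=127°: |BD| = 9.9349
θ=127°: circle(B,8.00) ∩ circle(D,6.00): a=6.3766, h=4.8310
θ=127°:   candidates: C₊=(5.1841,5.7186) cross=47.996; C₋=(2.0773,-3.4303) cross=-47.996
θ=127°:   branch - wants cross < 0 → take C=(2.0773,-3.4303) (cross=-47.996)
θ=127°: ex = (C−B)/|BC| = (0.5606,-0.8281); ey = (0.8281,0.5606)
θ=127°: P = B + 1.85·ex + -3.28·ey = (-4.0864,-0.1761)
θ=320°: B = A + 4.00·(cos320°, sin320°) = (3.0642, -2.5712)
θ=320°: |BD| = 4.7012
θ=320°: circle(B,8.00) ∩ circle(D,6.00): a=5.3286, h=5.9671
θ=320°:   candidates: C₊=(4.2617,5.3387) cross=28.053; C₋=(10.7887,-4.6525) cross=-28.053
θ=320°:   branch - wants cross < 0 → take C=(10.7887,-4.6525) (cross=-28.053)
θ=320°: ex = (C−B)/|BC| = (0.9656,-0.2602); ey = (0.2602,0.9656)
θ=320°: P = B + 1.85·ex + -3.28·ey = (3.9971,-6.2195)
θ=345°: B = A + 4.00·(cos345°, sin345°) = (3.8637, -1.0353)
θ=345°: |BD| = 3.3027
θ=345°: circle(B,8.00) ∩ circle(D,6.00): a=5.8903, h=5.4134
θ=345°:   candidates: C₊=(7.7602,5.9516) cross=17.879; C₋=(11.1540,-4.3295) cross=-17.879
θ=345°:   branch - wants cross < 0 → take C=(11.1540,-4.3295) (cross=-17.879)
θ=345°: ex = (C−B)/|BC| = (0.9113,-0.4118); ey = (0.4118,0.9113)
θ=345°: P = B + 1.85·ex + -3.28·ey = (4.1990,-4.7861)

θ=127°: -4.09 -0.18
θ=320°: 4.00 -6.22
θ=345°: 4.20 -4.79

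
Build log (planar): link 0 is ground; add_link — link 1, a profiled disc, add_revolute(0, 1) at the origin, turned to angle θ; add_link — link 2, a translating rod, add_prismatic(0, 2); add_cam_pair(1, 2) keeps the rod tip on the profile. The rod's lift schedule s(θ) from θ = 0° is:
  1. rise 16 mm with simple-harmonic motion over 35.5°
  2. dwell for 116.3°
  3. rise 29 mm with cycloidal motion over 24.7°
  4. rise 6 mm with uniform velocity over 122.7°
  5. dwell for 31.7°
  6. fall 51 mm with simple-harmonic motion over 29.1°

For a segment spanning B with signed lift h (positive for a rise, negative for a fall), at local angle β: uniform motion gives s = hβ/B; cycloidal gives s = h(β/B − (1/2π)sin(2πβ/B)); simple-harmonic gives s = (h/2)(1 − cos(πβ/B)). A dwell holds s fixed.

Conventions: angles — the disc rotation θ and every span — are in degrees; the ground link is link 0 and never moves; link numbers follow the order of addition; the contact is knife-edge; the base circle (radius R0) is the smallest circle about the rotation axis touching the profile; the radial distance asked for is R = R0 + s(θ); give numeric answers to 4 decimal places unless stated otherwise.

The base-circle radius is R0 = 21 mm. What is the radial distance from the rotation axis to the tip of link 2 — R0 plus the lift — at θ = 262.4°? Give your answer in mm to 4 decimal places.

seg 1 [0°–35.5°] simple-harmonic, h=16: full span → s += 16 → s = 16.0000
seg 2 [35.5°–151.8°] dwell: s stays 16.0000
seg 3 [151.8°–176.5°] cycloidal, h=29: full span → s += 29 → s = 45.0000
seg 4 [176.5°–299.2°] uniform, h=6: θ=262.4° here. β=85.9, B=122.7. 6·85.9/122.7 = 4.2005 → s = 49.2005
R = R0 + s = 21 + 49.2005 = 70.2005

70.2005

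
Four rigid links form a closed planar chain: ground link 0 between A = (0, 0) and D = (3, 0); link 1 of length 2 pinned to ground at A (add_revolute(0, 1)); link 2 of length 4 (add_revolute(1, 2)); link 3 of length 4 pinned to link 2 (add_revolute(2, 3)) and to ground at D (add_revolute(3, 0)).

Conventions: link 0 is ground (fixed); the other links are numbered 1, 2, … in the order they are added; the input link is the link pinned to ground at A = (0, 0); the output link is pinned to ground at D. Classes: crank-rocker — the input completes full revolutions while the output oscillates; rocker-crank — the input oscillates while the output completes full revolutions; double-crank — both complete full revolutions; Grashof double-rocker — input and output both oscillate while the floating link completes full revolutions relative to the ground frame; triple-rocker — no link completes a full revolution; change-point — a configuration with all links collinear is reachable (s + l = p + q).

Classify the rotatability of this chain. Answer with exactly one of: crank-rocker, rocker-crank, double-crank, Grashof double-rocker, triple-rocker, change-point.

lengths: ground=3, input=2, coupler=4, output=4
sorted: s=2 (shortest), l=4 (longest), p+q=7
s + l = 6 vs p + q = 7
s + l < p + q (Grashof) with shortest = input link → crank-rocker

crank-rocker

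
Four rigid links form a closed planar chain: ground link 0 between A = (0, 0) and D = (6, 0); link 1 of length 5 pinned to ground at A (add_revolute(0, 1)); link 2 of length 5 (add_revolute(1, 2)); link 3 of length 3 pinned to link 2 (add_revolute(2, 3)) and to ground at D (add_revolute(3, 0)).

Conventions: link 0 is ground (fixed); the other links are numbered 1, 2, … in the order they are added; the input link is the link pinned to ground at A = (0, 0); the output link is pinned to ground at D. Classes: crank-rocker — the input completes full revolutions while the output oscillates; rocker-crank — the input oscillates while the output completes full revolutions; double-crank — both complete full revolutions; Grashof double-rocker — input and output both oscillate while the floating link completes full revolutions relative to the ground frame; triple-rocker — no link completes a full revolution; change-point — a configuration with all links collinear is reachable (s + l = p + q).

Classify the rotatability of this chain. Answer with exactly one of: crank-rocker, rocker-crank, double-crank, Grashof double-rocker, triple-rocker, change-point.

lengths: ground=6, input=5, coupler=5, output=3
sorted: s=3 (shortest), l=6 (longest), p+q=10
s + l = 9 vs p + q = 10
s + l < p + q (Grashof) with shortest = output link → rocker-crank

rocker-crank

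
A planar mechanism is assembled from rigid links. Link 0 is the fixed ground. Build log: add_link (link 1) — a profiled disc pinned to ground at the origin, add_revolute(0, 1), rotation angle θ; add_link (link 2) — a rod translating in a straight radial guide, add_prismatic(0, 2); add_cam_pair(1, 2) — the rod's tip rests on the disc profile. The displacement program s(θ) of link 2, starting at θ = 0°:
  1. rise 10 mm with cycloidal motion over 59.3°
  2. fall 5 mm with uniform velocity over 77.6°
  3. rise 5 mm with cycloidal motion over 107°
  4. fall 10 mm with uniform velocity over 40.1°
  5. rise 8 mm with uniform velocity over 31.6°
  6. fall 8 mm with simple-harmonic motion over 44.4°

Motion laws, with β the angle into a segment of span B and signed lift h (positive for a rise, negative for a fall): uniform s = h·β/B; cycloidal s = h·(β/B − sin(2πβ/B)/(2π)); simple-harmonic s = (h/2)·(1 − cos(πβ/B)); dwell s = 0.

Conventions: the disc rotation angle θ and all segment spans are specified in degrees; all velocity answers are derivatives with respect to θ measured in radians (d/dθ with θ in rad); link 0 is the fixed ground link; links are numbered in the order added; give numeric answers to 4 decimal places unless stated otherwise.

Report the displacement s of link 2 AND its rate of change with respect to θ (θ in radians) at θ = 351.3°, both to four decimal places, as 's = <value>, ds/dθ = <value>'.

seg 1 [0°–59.3°] cycloidal, h=10: full span → s += 10 → s = 10.0000
seg 2 [59.3°–136.9°] uniform, h=-5: full span → s += -5 → s = 5.0000
seg 3 [136.9°–243.9°] cycloidal, h=5: full span → s += 5 → s = 10.0000
seg 4 [243.9°–284°] uniform, h=-10: full span → s += -10 → s = 0.0000
seg 5 [284°–315.6°] uniform, h=8: full span → s += 8 → s = 8.0000
seg 6 [315.6°–360°] simple-harmonic, h=-8: θ=351.3° here. β=35.7, B=44.4. -8/2·(1 − cos(π·0.8041)) = -7.2657 → s = 0.7343
velocity in seg [315.6°–360°] (simple-harmonic), θ in radians: β = 35.7° = 0.6231 rad, B = 44.4° = 0.7749 rad; ds/dθ = (πh/(2B)) sin(πβ/B) = (π·(-8)/(2·0.7749)) sin(π·0.8041) = -9.363796 mm/rad

s = 0.7343, ds/dθ = -9.3638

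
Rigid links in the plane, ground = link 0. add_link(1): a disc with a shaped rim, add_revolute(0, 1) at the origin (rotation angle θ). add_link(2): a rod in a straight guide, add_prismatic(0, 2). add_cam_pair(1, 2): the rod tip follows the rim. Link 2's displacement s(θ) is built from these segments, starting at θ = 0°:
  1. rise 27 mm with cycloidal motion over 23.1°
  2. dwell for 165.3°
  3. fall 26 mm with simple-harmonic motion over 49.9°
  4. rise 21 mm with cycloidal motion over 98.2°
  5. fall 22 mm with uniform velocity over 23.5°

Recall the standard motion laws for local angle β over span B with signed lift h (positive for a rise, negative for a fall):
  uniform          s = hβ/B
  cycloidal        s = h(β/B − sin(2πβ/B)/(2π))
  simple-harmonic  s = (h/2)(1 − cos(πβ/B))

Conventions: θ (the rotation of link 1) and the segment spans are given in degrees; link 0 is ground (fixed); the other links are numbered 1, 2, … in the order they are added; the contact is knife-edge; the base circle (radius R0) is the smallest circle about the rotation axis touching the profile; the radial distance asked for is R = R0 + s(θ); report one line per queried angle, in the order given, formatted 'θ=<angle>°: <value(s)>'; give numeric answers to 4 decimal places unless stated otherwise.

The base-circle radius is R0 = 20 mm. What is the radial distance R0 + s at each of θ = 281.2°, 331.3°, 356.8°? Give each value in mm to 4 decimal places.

segment 1 (0° to 23.1°, cycloidal, h = 27) is passed completely: s = 0.0000 + (27) = 27.0000
segment 2 (23.1° to 188.4°, dwell): s unchanged at 27.0000
segment 3 (188.4° to 238.3°, simple-harmonic, h = -26) is passed completely: s = 27.0000 + (-26) = 1.0000
θ = 281.2° falls in segment 4 (238.3° to 336.5°, cycloidal, h = 21): β = 281.2 − 238.3 = 42.9°, B = 98.2°; Δs = 21·(0.4369 − sin(2π·0.4369)/(2π)) = 7.8828; s = 1.0000 + 7.8828 = 8.8828
θ = 331.3° falls in segment 4 (238.3° to 336.5°, cycloidal, h = 21): β = 331.3 − 238.3 = 93°, B = 98.2°; Δs = 21·(0.9470 − sin(2π·0.9470)/(2π)) = 20.9796; s = 1.0000 + 20.9796 = 21.9796
segment 4 (238.3° to 336.5°, cycloidal, h = 21) is passed completely: s = 1.0000 + (21) = 22.0000
θ = 356.8° falls in segment 5 (336.5° to 360°, uniform, h = -22): β = 356.8 − 336.5 = 20.3°, B = 23.5°; Δs = -22·20.3/23.5 = -19.0043; s = 22.0000 − 19.0043 = 2.9957
θ=281.2°: R = R0 + s = 20 + 8.8828 = 28.8828
θ=331.3°: R = R0 + s = 20 + 21.9796 = 41.9796
θ=356.8°: R = R0 + s = 20 + 2.9957 = 22.9957

θ=281.2°: 28.8828
θ=331.3°: 41.9796
θ=356.8°: 22.9957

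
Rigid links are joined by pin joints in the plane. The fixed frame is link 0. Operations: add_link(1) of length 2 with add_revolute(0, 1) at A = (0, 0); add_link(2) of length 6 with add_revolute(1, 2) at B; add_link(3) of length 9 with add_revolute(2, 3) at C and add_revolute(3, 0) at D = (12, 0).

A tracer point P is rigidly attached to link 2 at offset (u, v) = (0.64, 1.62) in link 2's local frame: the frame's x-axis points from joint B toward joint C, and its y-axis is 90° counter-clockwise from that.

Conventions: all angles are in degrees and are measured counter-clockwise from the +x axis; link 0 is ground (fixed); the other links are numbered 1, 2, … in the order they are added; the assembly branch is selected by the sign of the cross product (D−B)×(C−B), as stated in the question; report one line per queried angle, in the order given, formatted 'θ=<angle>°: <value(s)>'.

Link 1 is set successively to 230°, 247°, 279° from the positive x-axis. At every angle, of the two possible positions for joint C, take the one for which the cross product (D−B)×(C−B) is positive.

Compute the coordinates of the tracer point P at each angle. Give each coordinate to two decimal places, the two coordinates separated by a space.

A=(0,0), D=(12.00,0)
θ=230°: B = A + 2.00·(cos230°, sin230°) = (-1.2856, -1.5321)
θ=230°: |BD| = 13.3736
θ=230°: circle(B,6.00) ∩ circle(D,9.00): a=5.0044, h=3.3100
θ=230°:   candidates: C₊=(3.3067,2.3294) cross=44.267; C₋=(4.0651,-4.2470) cross=-44.267
θ=230°:   branch + wants cross > 0 → take C=(3.3067,2.3294) (cross=44.267)
θ=230°: ex = (C−B)/|BC| = (0.7654,0.6436); ey = (-0.6436,0.7654)
θ=230°: P = B + 0.64·ex + 1.62·ey = (-1.8383,0.1197)
θ=247°: B = A + 2.00·(cos247°, sin247°) = (-0.7815, -1.8410)
θ=247°: |BD| = 12.9134
θ=247°: circle(B,6.00) ∩ circle(D,9.00): a=4.7143, h=3.7115
θ=247°:   candidates: C₊=(3.3556,2.5047) cross=47.928; C₋=(4.4138,-4.8425) cross=-47.928
θ=247°:   branch + wants cross > 0 → take C=(3.3556,2.5047) (cross=47.928)
θ=247°: ex = (C−B)/|BC| = (0.6895,0.7243); ey = (-0.7243,0.6895)
θ=247°: P = B + 0.64·ex + 1.62·ey = (-1.5135,-0.2605)
θ=279°: B = A + 2.00·(cos279°, sin279°) = (0.3129, -1.9754)
θ=279°: |BD| = 11.8529
θ=279°: circle(B,6.00) ∩ circle(D,9.00): a=4.0282, h=4.4468
θ=279°:   candidates: C₊=(3.5436,3.0805) cross=52.707; C₋=(5.0258,-5.6886) cross=-52.707
θ=279°:   branch + wants cross > 0 → take C=(3.5436,3.0805) (cross=52.707)
θ=279°: ex = (C−B)/|BC| = (0.5385,0.8427); ey = (-0.8427,0.5385)
θ=279°: P = B + 0.64·ex + 1.62·ey = (-0.7076,-0.5638)

θ=230°: -1.84 0.12
θ=247°: -1.51 -0.26
θ=279°: -0.71 -0.56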